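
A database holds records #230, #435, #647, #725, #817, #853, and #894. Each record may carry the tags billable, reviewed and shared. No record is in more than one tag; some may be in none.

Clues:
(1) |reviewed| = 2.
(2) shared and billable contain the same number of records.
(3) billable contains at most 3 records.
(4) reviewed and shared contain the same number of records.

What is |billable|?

2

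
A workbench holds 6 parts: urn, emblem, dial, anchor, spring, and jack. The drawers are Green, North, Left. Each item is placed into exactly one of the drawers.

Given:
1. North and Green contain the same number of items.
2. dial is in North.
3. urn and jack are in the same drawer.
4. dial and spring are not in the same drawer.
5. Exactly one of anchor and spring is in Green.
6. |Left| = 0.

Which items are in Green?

Green = {jack, spring, urn}

From (2): dial ∈ North.
(4): spring ∉ North.
(6): Left already has 0, so the rest are out.
Only one drawer left: spring ∈ Green.
(5) (exactly one): anchor ∉ Green.
Only one drawer left: anchor ∈ North.
Suppose urn ∉ Green: no assignment then satisfies all the clues, so urn ∈ Green.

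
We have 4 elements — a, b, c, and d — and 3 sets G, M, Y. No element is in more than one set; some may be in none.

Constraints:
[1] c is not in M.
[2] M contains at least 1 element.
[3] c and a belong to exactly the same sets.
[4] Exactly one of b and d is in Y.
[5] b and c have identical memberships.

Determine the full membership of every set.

G = {}; M = {d}; Y = {a, b, c}

From (1): c ∉ M.
(3): a matches c: a ∉ M.
(5): b matches c: b ∉ M.
(2): only 1 candidates remain for M, so all are in.
(4) (exactly one): b ∈ Y.
(5): c matches b: c ∉ G.
(5): c matches b: c ∈ Y.
(3): a matches c: a ∉ G.
(3): a matches c: a ∈ Y.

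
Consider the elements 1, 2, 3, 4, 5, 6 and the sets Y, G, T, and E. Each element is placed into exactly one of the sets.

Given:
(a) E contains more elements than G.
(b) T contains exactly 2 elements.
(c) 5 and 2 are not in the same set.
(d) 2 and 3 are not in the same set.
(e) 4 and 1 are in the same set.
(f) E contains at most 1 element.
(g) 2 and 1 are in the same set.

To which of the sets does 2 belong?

2: Y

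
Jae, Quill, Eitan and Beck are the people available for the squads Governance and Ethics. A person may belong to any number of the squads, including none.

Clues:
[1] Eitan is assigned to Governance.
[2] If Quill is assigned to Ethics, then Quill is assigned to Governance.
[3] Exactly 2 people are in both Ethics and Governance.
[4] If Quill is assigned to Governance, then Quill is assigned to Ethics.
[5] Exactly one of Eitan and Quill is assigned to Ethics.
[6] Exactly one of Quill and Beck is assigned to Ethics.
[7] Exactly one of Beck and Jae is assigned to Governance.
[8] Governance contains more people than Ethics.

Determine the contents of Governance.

Governance = {Eitan, Jae, Quill}

From (1): Eitan ∈ Governance.
Suppose Jae ∉ Governance: no assignment then satisfies all the clues, so Jae ∈ Governance.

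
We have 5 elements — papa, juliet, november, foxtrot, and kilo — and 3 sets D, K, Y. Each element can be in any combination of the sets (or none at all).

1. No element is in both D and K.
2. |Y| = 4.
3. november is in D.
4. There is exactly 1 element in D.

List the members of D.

From (3): november ∈ D.
(1) (disjoint): november ∉ K.
(4): D already has 1, so the rest are out.

D = {november}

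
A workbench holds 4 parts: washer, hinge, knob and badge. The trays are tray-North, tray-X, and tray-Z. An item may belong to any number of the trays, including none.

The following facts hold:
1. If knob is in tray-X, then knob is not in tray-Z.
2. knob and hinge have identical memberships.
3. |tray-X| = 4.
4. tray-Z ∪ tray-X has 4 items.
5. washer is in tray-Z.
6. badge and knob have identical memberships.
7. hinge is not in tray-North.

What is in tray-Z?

From (5): washer ∈ tray-Z.
From (7): hinge ∉ tray-North.
(2): knob matches hinge: knob ∉ tray-North.
(3): only 4 candidates remain for tray-X, so all are in.
(6): badge matches knob: badge ∉ tray-North.
(1): knob ∉ tray-Z.
(2): hinge matches knob: hinge ∉ tray-Z.
(6): badge matches knob: badge ∉ tray-Z.

tray-Z = {washer}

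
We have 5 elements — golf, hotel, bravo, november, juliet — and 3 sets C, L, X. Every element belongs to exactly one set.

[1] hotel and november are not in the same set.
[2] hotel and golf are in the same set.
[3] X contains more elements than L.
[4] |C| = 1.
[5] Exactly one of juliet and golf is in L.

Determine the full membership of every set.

C = {november}; L = {juliet}; X = {bravo, golf, hotel}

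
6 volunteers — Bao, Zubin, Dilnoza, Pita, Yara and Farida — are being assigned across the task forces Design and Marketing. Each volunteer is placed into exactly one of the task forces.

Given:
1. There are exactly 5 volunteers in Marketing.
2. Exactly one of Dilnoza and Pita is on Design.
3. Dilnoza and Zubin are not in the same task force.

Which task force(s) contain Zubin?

Zubin: Marketing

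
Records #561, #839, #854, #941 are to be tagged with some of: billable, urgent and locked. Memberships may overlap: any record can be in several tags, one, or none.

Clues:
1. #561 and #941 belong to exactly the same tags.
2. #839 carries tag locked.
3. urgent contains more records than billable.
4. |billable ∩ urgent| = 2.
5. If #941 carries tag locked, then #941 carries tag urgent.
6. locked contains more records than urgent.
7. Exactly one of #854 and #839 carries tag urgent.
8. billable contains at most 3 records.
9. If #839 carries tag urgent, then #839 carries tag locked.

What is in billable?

billable = {#561, #941}

From (2): #839 ∈ locked.
Suppose #561 ∉ billable: no assignment then satisfies all the clues, so #561 ∈ billable.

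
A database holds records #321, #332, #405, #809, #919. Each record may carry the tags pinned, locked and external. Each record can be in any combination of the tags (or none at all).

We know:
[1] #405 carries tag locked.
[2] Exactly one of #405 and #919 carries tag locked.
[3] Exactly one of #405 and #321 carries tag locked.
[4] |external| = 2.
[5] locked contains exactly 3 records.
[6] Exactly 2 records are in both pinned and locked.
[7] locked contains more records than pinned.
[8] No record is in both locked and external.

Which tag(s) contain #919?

#919: external

From (1): #405 ∈ locked.
(2) (exactly one): #919 ∉ locked.
(3) (exactly one): #321 ∉ locked.
(5): only 3 candidates remain for locked, so all are in.
(8) (disjoint): #332 ∉ external.
(8) (disjoint): #405 ∉ external.
(8) (disjoint): #809 ∉ external.
(4): only 2 candidates remain for external, so all are in.
Suppose #919 ∈ pinned: no assignment then satisfies all the clues, so #919 ∉ pinned.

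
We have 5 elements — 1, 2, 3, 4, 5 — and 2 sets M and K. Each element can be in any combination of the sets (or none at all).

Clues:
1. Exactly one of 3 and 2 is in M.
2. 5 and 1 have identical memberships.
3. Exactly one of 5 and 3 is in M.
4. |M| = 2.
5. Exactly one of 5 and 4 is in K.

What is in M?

M = {3, 4}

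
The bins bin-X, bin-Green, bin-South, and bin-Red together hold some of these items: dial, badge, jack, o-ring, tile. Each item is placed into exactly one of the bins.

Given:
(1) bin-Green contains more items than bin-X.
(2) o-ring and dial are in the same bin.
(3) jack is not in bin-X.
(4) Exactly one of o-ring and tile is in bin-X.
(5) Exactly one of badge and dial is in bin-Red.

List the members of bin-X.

bin-X = {tile}

From (3): jack ∉ bin-X.
Suppose dial ∈ bin-X: no assignment then satisfies all the clues, so dial ∉ bin-X.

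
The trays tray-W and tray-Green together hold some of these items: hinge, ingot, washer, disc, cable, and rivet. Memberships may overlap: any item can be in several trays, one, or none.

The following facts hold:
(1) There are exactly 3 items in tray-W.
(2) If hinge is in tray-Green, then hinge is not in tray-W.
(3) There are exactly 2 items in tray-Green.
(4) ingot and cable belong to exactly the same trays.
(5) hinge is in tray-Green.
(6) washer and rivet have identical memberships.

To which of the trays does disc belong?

disc: tray-Green, tray-W

From (5): hinge ∈ tray-Green.
(2): hinge ∉ tray-W.
Suppose disc ∉ tray-W: no assignment then satisfies all the clues, so disc ∈ tray-W.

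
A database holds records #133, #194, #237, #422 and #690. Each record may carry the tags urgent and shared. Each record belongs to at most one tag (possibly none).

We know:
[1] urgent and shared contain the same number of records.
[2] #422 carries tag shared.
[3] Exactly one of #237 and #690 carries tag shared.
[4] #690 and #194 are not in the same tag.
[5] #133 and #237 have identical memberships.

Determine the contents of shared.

shared = {#422, #690}

From (2): #422 ∈ shared.
Suppose #133 ∈ shared: no assignment then satisfies all the clues, so #133 ∉ shared.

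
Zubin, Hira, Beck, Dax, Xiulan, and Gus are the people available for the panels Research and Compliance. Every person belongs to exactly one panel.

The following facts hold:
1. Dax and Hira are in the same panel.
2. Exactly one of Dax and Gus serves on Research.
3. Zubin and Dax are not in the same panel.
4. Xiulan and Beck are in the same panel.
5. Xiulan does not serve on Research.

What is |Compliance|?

4

From (5): Xiulan ∉ Research.
(4): Beck matches Xiulan: Beck ∉ Research.
Only one panel left: Beck ∈ Compliance.
Only one panel left: Xiulan ∈ Compliance.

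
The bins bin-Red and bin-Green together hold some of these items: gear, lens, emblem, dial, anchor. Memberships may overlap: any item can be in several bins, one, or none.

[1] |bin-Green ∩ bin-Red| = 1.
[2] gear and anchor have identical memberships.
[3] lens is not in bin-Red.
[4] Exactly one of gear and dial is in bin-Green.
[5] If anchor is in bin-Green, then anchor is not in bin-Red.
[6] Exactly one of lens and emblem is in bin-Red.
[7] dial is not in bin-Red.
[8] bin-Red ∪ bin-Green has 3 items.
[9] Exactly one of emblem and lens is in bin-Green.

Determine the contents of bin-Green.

bin-Green = {anchor, emblem, gear}

From (3): lens ∉ bin-Red.
From (7): dial ∉ bin-Red.
(6) (exactly one): emblem ∈ bin-Red.
Suppose gear ∉ bin-Green: no assignment then satisfies all the clues, so gear ∈ bin-Green.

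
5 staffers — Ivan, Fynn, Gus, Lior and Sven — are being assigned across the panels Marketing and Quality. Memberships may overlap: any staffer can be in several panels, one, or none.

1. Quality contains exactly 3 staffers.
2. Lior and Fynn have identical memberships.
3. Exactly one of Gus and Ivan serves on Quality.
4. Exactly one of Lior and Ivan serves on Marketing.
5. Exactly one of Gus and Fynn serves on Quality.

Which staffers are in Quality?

Quality = {Fynn, Ivan, Lior}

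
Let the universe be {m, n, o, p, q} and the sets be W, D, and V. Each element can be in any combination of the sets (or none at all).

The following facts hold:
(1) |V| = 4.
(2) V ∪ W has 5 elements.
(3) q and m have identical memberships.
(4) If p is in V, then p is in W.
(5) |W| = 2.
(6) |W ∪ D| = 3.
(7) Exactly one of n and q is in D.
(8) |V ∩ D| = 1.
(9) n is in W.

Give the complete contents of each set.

W = {n, p}; D = {n, o}; V = {m, o, p, q}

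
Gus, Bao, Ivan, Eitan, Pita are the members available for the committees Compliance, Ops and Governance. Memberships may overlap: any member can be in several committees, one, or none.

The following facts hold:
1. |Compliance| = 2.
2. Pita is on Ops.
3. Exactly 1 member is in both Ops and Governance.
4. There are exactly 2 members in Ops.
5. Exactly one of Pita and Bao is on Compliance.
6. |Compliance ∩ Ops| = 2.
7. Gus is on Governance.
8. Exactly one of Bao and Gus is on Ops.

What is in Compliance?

Compliance = {Gus, Pita}

From (2): Pita ∈ Ops.
From (7): Gus ∈ Governance.
Suppose Gus ∉ Compliance: no assignment then satisfies all the clues, so Gus ∈ Compliance.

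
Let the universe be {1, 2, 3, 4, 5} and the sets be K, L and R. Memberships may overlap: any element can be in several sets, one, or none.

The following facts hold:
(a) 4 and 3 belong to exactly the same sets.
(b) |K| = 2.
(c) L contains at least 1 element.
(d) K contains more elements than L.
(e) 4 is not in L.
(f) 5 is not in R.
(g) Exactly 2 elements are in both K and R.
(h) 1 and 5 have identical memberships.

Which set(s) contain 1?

From (e): 4 ∉ L.
From (f): 5 ∉ R.
(a): 3 matches 4: 3 ∉ L.
(h): 1 matches 5: 1 ∉ R.
Suppose 1 ∈ K: no assignment then satisfies all the clues, so 1 ∉ K.

1: none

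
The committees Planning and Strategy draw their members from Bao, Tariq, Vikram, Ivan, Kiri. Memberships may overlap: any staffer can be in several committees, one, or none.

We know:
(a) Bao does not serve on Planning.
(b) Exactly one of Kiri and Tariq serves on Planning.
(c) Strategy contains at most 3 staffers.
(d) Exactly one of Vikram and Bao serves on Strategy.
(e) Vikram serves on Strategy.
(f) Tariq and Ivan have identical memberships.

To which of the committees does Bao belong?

From (a): Bao ∉ Planning.
From (e): Vikram ∈ Strategy.
(d) (exactly one): Bao ∉ Strategy.

Bao: none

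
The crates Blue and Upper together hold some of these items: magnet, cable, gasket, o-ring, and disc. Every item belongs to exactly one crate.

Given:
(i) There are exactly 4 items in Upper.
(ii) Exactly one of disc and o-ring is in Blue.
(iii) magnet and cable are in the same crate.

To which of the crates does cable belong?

cable: Upper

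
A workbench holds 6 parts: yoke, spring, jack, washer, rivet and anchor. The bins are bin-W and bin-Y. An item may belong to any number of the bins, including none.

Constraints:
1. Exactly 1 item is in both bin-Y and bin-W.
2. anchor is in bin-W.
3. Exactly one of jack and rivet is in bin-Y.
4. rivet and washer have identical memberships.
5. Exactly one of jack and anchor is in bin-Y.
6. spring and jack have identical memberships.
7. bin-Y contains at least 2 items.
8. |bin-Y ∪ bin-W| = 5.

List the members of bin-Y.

bin-Y = {anchor, rivet, washer}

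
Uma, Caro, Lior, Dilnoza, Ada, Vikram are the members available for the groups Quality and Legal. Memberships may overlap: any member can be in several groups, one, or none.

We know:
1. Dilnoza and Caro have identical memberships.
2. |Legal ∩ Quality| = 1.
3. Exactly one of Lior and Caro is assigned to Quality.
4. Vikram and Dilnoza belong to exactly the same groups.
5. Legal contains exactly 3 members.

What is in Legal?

Legal = {Ada, Lior, Uma}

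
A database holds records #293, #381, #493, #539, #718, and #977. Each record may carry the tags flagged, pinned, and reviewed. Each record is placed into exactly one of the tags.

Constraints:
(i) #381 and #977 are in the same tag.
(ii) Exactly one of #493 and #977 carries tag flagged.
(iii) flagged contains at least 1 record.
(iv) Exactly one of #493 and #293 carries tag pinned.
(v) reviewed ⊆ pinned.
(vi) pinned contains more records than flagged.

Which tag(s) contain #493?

#493: flagged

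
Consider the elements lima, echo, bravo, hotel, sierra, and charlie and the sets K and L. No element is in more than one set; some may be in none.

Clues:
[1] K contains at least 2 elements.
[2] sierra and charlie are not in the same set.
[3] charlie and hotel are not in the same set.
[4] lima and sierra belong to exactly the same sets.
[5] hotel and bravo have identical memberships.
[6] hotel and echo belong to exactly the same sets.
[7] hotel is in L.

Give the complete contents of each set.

K = {lima, sierra}; L = {bravo, echo, hotel}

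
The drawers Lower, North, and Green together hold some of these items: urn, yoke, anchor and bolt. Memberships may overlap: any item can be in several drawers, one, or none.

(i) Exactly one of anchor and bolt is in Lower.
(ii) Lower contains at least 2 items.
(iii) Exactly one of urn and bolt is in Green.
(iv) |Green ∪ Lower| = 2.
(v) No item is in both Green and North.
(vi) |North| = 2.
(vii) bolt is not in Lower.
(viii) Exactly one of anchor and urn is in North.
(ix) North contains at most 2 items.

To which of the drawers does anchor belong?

From (vii): bolt ∉ Lower.
(i) (exactly one): anchor ∈ Lower.
Suppose anchor ∉ North: no assignment then satisfies all the clues, so anchor ∈ North.

anchor: Lower, North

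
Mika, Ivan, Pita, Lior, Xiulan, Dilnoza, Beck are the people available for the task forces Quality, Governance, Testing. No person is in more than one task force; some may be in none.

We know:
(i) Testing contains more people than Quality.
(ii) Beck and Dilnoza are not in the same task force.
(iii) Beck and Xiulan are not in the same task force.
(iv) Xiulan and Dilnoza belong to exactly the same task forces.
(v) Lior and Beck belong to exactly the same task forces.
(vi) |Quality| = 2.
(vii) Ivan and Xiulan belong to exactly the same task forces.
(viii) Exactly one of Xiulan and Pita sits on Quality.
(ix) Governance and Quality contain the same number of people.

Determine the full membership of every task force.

Quality = {Mika, Pita}; Governance = {Beck, Lior}; Testing = {Dilnoza, Ivan, Xiulan}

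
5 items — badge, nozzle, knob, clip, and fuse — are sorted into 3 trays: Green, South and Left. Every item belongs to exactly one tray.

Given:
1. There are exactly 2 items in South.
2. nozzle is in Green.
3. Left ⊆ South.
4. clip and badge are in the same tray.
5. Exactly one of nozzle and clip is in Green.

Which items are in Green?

Green = {fuse, knob, nozzle}

From (2): nozzle ∈ Green.
(5) (exactly one): clip ∉ Green.
(4): badge matches clip: badge ∉ Green.
Suppose knob ∉ Green: no assignment then satisfies all the clues, so knob ∈ Green.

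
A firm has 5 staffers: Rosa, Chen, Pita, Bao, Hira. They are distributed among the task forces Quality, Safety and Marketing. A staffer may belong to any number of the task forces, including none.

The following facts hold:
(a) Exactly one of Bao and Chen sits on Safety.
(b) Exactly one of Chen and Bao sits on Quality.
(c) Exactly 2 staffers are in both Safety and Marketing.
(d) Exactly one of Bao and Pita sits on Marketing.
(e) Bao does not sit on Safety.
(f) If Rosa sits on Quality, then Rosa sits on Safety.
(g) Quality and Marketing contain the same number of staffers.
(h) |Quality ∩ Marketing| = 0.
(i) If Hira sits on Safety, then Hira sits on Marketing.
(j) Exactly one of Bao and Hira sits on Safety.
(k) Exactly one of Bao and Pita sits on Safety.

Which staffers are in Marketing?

From (e): Bao ∉ Safety.
(a) (exactly one): Chen ∈ Safety.
(j) (exactly one): Hira ∈ Safety.
(k) (exactly one): Pita ∈ Safety.
(i): Hira ∈ Marketing.
Suppose Rosa ∈ Marketing: no assignment then satisfies all the clues, so Rosa ∉ Marketing.

Marketing = {Hira, Pita}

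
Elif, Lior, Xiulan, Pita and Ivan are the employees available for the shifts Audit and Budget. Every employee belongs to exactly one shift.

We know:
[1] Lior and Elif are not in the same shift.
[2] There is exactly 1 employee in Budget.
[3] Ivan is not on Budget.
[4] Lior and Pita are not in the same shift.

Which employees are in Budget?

Budget = {Lior}

From (3): Ivan ∉ Budget.
Only one shift left: Ivan ∈ Audit.
Suppose Elif ∈ Budget: no assignment then satisfies all the clues, so Elif ∉ Budget.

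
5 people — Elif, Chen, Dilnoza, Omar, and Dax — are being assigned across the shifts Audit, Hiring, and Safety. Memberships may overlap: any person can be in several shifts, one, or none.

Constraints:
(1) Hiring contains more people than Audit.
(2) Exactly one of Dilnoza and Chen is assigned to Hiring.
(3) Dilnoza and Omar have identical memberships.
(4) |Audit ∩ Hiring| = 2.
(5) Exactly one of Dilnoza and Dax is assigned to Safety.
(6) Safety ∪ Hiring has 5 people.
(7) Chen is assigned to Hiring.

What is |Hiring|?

3

From (7): Chen ∈ Hiring.
(2) (exactly one): Dilnoza ∉ Hiring.
(3): Omar matches Dilnoza: Omar ∉ Hiring.
Suppose Elif ∉ Hiring: no assignment then satisfies all the clues, so Elif ∈ Hiring.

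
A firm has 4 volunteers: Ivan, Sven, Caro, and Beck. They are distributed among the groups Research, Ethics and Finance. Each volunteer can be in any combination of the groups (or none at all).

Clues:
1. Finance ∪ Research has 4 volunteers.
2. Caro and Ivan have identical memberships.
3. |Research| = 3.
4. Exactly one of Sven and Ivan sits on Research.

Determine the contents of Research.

Research = {Beck, Caro, Ivan}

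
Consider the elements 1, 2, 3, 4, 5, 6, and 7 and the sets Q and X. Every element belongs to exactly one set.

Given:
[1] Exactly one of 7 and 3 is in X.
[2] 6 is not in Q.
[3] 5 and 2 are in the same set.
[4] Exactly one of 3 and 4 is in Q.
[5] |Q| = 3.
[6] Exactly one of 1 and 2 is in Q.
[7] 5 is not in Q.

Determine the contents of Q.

Q = {1, 4, 7}

From (2): 6 ∉ Q.
From (7): 5 ∉ Q.
(3): 2 matches 5: 2 ∉ Q.
(6) (exactly one): 1 ∈ Q.
Only one set left: 2 ∈ X.
Only one set left: 5 ∈ X.
Only one set left: 6 ∈ X.
Suppose 3 ∈ Q: no assignment then satisfies all the clues, so 3 ∉ Q.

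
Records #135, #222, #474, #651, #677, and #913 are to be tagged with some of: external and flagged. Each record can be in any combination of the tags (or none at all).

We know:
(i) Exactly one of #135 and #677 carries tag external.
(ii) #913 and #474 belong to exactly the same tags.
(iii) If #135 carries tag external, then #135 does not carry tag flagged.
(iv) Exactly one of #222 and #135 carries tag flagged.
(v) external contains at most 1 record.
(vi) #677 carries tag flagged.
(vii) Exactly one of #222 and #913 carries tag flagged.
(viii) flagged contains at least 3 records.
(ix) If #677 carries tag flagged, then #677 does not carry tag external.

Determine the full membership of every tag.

external = {#135}; flagged = {#222, #651, #677}

From (vi): #677 ∈ flagged.
(ix): #677 ∉ external.
(i) (exactly one): #135 ∈ external.
(iii): #135 ∉ flagged.
(iv) (exactly one): #222 ∈ flagged.
(v): external already has 1, so the rest are out.
(vii) (exactly one): #913 ∉ flagged.
(ii): #474 matches #913: #474 ∉ flagged.
(viii): only 3 candidates remain for flagged, so all are in.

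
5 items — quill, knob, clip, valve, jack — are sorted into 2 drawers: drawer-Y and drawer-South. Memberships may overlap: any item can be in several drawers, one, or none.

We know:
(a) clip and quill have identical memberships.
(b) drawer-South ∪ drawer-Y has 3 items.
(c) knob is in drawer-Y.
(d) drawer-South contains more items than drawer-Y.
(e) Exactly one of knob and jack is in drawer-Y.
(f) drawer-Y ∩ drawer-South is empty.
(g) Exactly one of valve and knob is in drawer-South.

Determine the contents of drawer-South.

drawer-South = {jack, valve}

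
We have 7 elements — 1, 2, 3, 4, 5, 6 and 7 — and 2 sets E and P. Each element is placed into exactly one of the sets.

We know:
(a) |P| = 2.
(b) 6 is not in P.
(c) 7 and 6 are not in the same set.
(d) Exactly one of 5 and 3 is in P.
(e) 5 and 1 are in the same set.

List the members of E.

E = {1, 2, 4, 5, 6}

From (b): 6 ∉ P.
Only one set left: 6 ∈ E.
(c): 7 ∉ E.
Only one set left: 7 ∈ P.
Suppose 1 ∉ E: no assignment then satisfies all the clues, so 1 ∈ E.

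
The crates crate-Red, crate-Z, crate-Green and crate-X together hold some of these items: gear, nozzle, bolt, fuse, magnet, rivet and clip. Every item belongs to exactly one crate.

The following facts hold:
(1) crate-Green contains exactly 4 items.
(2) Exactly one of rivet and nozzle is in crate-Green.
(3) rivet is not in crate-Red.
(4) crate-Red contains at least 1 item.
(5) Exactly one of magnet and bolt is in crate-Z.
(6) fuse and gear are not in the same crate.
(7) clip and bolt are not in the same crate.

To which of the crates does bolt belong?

bolt: crate-Z

From (3): rivet ∉ crate-Red.
Suppose bolt ∈ crate-Red: no assignment then satisfies all the clues, so bolt ∉ crate-Red.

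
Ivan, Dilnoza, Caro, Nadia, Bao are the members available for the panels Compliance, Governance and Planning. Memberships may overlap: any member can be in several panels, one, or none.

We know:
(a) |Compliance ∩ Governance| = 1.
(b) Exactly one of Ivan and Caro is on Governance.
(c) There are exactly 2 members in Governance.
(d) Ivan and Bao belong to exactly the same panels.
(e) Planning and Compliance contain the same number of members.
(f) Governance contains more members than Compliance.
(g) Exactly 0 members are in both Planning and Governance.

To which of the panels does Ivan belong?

Ivan: none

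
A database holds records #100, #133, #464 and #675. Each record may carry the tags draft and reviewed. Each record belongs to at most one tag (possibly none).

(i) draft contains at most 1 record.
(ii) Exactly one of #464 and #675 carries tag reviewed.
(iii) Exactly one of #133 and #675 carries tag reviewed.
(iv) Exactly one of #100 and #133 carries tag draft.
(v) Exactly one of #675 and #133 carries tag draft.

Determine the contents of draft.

draft = {#133}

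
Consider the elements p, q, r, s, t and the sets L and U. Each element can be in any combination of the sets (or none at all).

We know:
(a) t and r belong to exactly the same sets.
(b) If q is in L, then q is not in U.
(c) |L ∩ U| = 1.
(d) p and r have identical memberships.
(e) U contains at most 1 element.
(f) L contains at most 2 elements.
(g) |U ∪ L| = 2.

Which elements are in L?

L = {q, s}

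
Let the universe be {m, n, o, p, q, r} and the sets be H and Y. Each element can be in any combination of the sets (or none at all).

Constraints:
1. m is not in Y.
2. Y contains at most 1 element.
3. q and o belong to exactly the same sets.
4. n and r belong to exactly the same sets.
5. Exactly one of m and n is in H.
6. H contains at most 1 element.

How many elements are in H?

1

From (1): m ∉ Y.
Suppose m ∉ H: no assignment then satisfies all the clues, so m ∈ H.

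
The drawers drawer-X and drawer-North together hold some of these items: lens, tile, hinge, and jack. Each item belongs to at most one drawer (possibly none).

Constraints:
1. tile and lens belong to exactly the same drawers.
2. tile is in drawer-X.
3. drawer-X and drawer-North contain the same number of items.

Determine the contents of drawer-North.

drawer-North = {hinge, jack}

From (2): tile ∈ drawer-X.
(1): lens matches tile: lens ∈ drawer-X.
Suppose hinge ∉ drawer-North: no assignment then satisfies all the clues, so hinge ∈ drawer-North.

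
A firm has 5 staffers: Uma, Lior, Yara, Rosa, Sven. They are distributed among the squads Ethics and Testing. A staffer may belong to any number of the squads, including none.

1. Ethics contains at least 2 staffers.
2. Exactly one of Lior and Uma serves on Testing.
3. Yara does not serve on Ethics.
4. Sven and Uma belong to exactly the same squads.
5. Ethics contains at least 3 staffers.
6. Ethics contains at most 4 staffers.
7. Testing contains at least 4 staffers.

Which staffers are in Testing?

Testing = {Rosa, Sven, Uma, Yara}

From (3): Yara ∉ Ethics.
Suppose Uma ∉ Testing: no assignment then satisfies all the clues, so Uma ∈ Testing.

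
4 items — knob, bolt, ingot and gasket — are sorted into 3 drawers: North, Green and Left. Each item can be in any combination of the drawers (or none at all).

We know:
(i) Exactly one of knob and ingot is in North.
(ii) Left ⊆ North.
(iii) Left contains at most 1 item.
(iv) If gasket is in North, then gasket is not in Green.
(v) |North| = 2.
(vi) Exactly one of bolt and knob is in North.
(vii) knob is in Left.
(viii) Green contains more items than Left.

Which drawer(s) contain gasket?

gasket: North

From (vii): knob ∈ Left.
(ii) with knob ∈ Left: knob ∈ North.
(iii): Left already has 1, so the rest are out.
(vi) (exactly one): bolt ∉ North.
(i) (exactly one): ingot ∉ North.
(v): only 2 candidates remain for North, so all are in.
(iv): gasket ∉ Green.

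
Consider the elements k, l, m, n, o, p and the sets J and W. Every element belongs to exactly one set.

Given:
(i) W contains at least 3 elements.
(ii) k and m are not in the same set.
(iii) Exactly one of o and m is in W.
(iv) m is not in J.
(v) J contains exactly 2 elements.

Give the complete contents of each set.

From (iv): m ∉ J.
Only one set left: m ∈ W.
(ii): k ∉ W.
(iii) (exactly one): o ∉ W.
Only one set left: k ∈ J.
Only one set left: o ∈ J.
(v): J already has 2, so the rest are out.
Only one set left: l ∈ W.
Only one set left: n ∈ W.
Only one set left: p ∈ W.

J = {k, o}; W = {l, m, n, p}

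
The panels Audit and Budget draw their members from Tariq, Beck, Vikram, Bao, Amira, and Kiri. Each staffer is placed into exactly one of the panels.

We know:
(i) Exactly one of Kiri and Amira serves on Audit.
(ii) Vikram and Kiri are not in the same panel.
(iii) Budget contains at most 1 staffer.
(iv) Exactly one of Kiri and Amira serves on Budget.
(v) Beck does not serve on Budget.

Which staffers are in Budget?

Budget = {Kiri}

From (v): Beck ∉ Budget.
Only one panel left: Beck ∈ Audit.
Suppose Tariq ∈ Budget: no assignment then satisfies all the clues, so Tariq ∉ Budget.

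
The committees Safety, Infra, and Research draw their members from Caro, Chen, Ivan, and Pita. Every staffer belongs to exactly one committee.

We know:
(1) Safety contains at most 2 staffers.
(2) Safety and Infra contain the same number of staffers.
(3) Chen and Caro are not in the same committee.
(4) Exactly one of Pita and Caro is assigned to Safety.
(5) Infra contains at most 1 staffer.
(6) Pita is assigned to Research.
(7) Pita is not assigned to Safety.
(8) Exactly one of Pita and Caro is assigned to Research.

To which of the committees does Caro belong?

Caro: Safety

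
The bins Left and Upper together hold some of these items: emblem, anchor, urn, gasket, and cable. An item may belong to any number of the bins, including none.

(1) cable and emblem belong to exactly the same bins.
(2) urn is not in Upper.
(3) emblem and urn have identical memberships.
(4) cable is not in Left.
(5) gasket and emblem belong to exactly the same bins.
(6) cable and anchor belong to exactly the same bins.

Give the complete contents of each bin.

Left = {}; Upper = {}

From (2): urn ∉ Upper.
From (4): cable ∉ Left.
(1): emblem matches cable: emblem ∉ Left.
(3): urn matches emblem: urn ∉ Left.
(3): emblem matches urn: emblem ∉ Upper.
(5): gasket matches emblem: gasket ∉ Left.
(5): gasket matches emblem: gasket ∉ Upper.
(6): anchor matches cable: anchor ∉ Left.
(1): cable matches emblem: cable ∉ Upper.
(6): anchor matches cable: anchor ∉ Upper.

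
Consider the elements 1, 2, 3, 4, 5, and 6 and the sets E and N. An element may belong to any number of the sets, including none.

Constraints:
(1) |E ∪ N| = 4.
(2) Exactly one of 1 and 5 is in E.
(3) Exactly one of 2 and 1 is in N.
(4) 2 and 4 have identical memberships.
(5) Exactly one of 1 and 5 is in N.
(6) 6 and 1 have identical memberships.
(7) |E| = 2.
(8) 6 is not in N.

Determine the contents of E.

E = {3, 5}

From (8): 6 ∉ N.
(6): 1 matches 6: 1 ∉ N.
(3) (exactly one): 2 ∈ N.
(4): 4 matches 2: 4 ∈ N.
(5) (exactly one): 5 ∈ N.
Suppose 1 ∈ E: no assignment then satisfies all the clues, so 1 ∉ E.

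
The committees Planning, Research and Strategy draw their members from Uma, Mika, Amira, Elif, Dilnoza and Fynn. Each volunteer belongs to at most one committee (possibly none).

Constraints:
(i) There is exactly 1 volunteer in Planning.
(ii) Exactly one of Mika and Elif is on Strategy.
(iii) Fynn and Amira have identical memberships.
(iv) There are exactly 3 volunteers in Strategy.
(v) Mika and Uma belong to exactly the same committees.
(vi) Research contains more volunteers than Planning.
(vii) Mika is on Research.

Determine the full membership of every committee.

Planning = {Dilnoza}; Research = {Mika, Uma}; Strategy = {Amira, Elif, Fynn}

From (vii): Mika ∈ Research.
(ii) (exactly one): Elif ∈ Strategy.
(v): Uma matches Mika: Uma ∉ Planning.
(v): Uma matches Mika: Uma ∈ Research.
Suppose Amira ∈ Planning: no assignment then satisfies all the clues, so Amira ∉ Planning.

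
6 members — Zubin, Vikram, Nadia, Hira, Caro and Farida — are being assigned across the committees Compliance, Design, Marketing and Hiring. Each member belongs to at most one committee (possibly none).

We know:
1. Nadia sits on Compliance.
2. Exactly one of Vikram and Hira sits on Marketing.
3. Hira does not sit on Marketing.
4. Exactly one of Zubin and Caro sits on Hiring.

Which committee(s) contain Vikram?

Vikram: Marketing

From (1): Nadia ∈ Compliance.
From (3): Hira ∉ Marketing.
(2) (exactly one): Vikram ∈ Marketing.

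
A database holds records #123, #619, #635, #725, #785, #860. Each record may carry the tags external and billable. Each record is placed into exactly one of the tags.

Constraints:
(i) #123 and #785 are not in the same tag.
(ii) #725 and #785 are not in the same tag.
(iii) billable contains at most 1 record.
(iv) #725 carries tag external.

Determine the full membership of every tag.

external = {#123, #619, #635, #725, #860}; billable = {#785}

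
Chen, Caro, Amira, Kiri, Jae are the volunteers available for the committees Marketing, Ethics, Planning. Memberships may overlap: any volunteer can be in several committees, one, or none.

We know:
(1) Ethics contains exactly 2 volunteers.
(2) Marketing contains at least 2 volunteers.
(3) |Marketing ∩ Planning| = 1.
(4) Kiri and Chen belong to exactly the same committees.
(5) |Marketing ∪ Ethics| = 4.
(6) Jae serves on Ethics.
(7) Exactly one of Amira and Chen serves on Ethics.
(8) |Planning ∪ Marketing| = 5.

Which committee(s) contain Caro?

Caro: Planning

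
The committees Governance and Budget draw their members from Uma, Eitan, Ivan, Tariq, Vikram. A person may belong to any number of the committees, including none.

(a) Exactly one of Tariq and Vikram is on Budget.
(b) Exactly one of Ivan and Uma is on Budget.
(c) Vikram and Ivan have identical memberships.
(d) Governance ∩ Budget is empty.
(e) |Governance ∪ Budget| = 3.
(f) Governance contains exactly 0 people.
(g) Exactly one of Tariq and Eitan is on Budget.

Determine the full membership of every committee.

Governance = {}; Budget = {Eitan, Ivan, Vikram}

(f): Governance already has 0, so the rest are out.
Suppose Uma ∈ Budget: no assignment then satisfies all the clues, so Uma ∉ Budget.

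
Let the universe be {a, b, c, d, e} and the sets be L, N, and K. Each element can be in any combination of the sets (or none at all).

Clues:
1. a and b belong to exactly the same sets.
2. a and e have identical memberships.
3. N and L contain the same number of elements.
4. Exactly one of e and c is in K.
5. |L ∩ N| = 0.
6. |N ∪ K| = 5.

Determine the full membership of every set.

L = {d}; N = {c}; K = {a, b, d, e}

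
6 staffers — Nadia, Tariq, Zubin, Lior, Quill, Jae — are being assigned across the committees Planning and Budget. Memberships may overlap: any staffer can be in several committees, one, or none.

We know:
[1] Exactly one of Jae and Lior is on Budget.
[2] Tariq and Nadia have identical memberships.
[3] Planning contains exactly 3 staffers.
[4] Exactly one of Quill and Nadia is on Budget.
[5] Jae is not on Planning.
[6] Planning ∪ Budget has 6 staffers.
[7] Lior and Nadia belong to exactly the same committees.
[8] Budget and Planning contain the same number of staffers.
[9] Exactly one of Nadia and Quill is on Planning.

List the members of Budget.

Budget = {Jae, Quill, Zubin}

From (5): Jae ∉ Planning.
Suppose Nadia ∈ Budget: no assignment then satisfies all the clues, so Nadia ∉ Budget.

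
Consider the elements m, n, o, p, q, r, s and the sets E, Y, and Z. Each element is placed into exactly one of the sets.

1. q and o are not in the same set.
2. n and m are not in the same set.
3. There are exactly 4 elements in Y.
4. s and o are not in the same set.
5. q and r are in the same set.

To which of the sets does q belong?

q: Y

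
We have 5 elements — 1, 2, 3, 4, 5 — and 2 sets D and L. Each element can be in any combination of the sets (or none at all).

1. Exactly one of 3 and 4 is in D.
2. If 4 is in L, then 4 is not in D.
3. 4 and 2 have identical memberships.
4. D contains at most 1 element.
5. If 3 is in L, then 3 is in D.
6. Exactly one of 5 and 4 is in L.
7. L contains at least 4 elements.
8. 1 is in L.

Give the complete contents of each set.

From (8): 1 ∈ L.
Suppose 1 ∈ D: no assignment then satisfies all the clues, so 1 ∉ D.

D = {3}; L = {1, 2, 3, 4}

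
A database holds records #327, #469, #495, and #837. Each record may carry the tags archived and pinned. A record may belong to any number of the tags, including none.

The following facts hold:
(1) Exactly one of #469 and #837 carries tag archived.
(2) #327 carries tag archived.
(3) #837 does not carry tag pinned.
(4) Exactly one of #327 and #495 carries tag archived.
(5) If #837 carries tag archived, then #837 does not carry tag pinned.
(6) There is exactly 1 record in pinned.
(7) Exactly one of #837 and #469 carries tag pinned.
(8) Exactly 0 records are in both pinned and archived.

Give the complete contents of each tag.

From (2): #327 ∈ archived.
From (3): #837 ∉ pinned.
(4) (exactly one): #495 ∉ archived.
(7) (exactly one): #469 ∈ pinned.
(6): pinned already has 1, so the rest are out.
Suppose #469 ∈ archived: no assignment then satisfies all the clues, so #469 ∉ archived.

archived = {#327, #837}; pinned = {#469}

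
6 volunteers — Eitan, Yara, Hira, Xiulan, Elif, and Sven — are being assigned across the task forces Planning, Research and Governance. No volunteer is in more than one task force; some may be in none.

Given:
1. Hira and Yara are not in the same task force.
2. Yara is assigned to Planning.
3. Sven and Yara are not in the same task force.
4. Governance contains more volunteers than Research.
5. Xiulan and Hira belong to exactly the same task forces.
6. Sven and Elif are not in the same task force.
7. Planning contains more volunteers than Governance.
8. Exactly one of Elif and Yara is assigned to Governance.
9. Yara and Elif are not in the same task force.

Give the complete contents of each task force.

Planning = {Eitan, Yara}; Research = {}; Governance = {Elif}

From (2): Yara ∈ Planning.
(1): Hira ∉ Planning.
(3): Sven ∉ Planning.
(5): Xiulan matches Hira: Xiulan ∉ Planning.
(8) (exactly one): Elif ∈ Governance.
(6): Sven ∉ Governance.
Suppose Eitan ∉ Planning: no assignment then satisfies all the clues, so Eitan ∈ Planning.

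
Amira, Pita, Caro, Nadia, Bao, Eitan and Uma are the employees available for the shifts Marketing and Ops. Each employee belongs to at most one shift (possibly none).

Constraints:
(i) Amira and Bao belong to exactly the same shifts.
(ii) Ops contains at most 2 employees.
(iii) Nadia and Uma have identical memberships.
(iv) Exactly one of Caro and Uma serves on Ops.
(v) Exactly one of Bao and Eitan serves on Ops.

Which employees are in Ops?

Ops = {Caro, Eitan}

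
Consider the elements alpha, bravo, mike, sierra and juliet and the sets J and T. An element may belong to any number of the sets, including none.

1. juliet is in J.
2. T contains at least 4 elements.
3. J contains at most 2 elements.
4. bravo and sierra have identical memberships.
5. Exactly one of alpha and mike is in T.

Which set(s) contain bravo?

bravo: T

From (1): juliet ∈ J.
Suppose bravo ∈ J: no assignment then satisfies all the clues, so bravo ∉ J.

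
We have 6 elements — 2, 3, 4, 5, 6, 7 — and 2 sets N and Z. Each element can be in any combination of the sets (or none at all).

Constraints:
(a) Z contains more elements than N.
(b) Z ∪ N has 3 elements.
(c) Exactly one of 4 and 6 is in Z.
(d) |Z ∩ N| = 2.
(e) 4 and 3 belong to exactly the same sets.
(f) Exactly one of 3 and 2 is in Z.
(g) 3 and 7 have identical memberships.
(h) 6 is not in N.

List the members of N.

N = {2, 5}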